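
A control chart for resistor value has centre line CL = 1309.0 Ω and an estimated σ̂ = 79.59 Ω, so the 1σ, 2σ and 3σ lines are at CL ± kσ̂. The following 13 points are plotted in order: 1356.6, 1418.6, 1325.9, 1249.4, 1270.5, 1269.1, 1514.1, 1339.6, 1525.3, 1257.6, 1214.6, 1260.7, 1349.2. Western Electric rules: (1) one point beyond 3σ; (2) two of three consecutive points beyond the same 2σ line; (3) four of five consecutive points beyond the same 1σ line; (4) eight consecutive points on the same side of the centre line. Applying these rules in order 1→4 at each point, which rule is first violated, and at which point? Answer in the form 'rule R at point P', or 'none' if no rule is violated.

Zone of each point (C = within 1σ̂, B = 1σ̂–2σ̂, A = 2σ̂–3σ̂, * = beyond 3σ̂; sign = side of CL): 1:+C, 2:+B, 3:+C, 4:-C, 5:-C, 6:-C, 7:+A, 8:+C, 9:+A, 10:-C, 11:-B, 12:-C, 13:+C
Rule 2 (two of three consecutive points beyond the same 2σ limit) is satisfied at point 9.

rule 2 at point 9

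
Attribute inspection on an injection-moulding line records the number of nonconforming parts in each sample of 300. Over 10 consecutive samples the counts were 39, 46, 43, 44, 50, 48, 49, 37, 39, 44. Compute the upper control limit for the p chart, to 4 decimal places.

0.2076

p̄ = Σdᵢ / (k·n) = 439 / (10 × 300) = 0.14633
UCL = p̄ + 3·√(p̄(1−p̄)/n) = 0.14633 + 3 × √(0.14633×0.85367/300) = 0.14633 + 3 × 0.02041 = 0.20755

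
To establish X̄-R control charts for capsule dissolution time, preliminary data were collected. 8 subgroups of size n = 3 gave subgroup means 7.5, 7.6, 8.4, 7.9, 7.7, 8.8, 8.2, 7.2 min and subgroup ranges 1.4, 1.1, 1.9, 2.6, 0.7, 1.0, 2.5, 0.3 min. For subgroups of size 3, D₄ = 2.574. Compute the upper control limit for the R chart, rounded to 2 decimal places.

3.70

R̄ = (1.4 + 1.1 + 1.9 + 2.6 + 0.7 + 1.0 + 2.5 + 0.3) / 8 = 11.5000 / 8 = 1.4375
UCL_R = D₄·R̄ = 2.574 × 1.4375 = 3.7001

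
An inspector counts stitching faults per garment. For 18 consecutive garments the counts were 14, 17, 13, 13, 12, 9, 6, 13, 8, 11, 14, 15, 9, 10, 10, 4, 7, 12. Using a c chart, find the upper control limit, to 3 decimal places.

c̄ = (14 + 17 + 13 + 13 + 12 + 9 + 6 + 13 + 8 + 11 + 14 + 15 + 9 + 10 + 10 + 4 + 7 + 12) / 18 = 197 / 18 = 10.9444
UCL = c̄ + 3√c̄ = 10.9444 + 3 × √10.9444 = 10.9444 + 3 × 3.3082 = 20.8692

20.869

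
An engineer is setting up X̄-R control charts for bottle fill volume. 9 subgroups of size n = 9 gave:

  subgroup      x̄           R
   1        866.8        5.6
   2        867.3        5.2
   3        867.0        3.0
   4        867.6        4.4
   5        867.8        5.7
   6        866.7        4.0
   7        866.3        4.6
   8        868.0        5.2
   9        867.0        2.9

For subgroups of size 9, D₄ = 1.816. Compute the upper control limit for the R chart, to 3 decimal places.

R̄ = (5.6 + 5.2 + 3.0 + 4.4 + 5.7 + 4.0 + 4.6 + 5.2 + 2.9) / 9 = 40.6000 / 9 = 4.5111
UCL_R = D₄·R̄ = 1.816 × 4.5111 = 8.1922

8.192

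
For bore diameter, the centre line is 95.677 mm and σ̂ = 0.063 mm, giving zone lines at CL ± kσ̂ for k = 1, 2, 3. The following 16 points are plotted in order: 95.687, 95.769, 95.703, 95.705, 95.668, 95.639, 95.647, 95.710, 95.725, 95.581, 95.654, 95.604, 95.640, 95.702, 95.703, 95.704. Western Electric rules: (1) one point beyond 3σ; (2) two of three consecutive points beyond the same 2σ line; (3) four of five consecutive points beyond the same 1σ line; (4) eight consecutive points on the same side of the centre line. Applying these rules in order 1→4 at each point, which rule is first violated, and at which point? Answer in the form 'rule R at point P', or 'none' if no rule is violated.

none

Zone of each point (C = within 1σ̂, B = 1σ̂–2σ̂, A = 2σ̂–3σ̂, * = beyond 3σ̂; sign = side of CL): 1:+C, 2:+B, 3:+C, 4:+C, 5:-C, 6:-C, 7:-C, 8:+C, 9:+C, 10:-B, 11:-C, 12:-B, 13:-C, 14:+C, 15:+C, 16:+C
No rule fires across all 16 points.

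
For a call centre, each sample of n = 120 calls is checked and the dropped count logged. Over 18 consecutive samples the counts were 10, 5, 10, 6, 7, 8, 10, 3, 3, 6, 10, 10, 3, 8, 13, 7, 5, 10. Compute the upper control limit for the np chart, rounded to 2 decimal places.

p̄ = Σdᵢ / (k·n) = 134 / (18 × 120) = 0.06204
UCL = np̄ + 3·√(np̄(1−p̄)) = 7.4444 + 3 × √(7.4444×0.93796) = 7.4444 + 3 × 2.6425 = 15.3718

15.37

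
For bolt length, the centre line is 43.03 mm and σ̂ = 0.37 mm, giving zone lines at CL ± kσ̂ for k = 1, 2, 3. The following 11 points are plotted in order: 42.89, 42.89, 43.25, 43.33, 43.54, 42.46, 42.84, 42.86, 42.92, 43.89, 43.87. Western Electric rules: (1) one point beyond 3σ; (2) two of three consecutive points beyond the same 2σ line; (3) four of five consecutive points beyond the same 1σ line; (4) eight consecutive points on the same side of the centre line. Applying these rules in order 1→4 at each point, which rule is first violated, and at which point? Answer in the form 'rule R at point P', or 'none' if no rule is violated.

Zone of each point (C = within 1σ̂, B = 1σ̂–2σ̂, A = 2σ̂–3σ̂, * = beyond 3σ̂; sign = side of CL): 1:-C, 2:-C, 3:+C, 4:+C, 5:+B, 6:-B, 7:-C, 8:-C, 9:-C, 10:+A, 11:+A
Rule 2 (two of three consecutive points beyond the same 2σ limit) is satisfied at point 11.

rule 2 at point 11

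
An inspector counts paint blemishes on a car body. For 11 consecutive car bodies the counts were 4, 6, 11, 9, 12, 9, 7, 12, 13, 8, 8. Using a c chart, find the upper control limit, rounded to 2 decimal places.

c̄ = (4 + 6 + 11 + 9 + 12 + 9 + 7 + 12 + 13 + 8 + 8) / 11 = 99 / 11 = 9.0000
UCL = c̄ + 3√c̄ = 9.0000 + 3 × √9.0000 = 9.0000 + 3 × 3.0000 = 18.0000

18.00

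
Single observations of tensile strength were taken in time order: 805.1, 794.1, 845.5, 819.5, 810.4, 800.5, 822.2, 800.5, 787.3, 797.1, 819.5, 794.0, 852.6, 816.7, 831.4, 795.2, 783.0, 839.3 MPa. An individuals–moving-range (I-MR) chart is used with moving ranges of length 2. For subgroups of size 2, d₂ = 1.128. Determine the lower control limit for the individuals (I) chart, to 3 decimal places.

X̄ = (805.1 + 794.1 + 845.5 + 819.5 + 810.4 + 800.5 + 822.2 + 800.5 + 787.3 + 797.1 + 819.5 + 794.0 + 852.6 + 816.7 + 831.4 + 795.2 + 783.0 + 839.3) / 18 = 811.8833
Moving ranges: 11.0, 51.4, 26.0, 9.1, 9.9, 21.7, 21.7, 13.2, 9.8, 22.4, 25.5, 58.6, 35.9, 14.7, 36.2, 12.2, 56.3; M̄R̄ = 435.6000 / 17 = 25.6235
LCL = X̄ − 3·M̄R̄/d₂ = 811.8833 − 3 × 25.6235 / 1.128 = 743.7356

743.736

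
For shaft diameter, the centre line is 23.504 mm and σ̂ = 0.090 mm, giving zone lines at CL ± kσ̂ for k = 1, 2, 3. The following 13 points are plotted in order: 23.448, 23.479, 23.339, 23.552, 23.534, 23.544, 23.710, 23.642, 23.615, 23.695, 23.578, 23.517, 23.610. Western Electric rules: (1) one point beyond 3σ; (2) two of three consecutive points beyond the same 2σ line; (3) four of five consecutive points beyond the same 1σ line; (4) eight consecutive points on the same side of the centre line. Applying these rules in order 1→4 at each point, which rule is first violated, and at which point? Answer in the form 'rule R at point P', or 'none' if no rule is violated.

Zone of each point (C = within 1σ̂, B = 1σ̂–2σ̂, A = 2σ̂–3σ̂, * = beyond 3σ̂; sign = side of CL): 1:-C, 2:-C, 3:-B, 4:+C, 5:+C, 6:+C, 7:+A, 8:+B, 9:+B, 10:+A, 11:+C, 12:+C, 13:+B
Rule 3 (four of five consecutive points beyond the same 1σ limit) is satisfied at point 10.

rule 3 at point 10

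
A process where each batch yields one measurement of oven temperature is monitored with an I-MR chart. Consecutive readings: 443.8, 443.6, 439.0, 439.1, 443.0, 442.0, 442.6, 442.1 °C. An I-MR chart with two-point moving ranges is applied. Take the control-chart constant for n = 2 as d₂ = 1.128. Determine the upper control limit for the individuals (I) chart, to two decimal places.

446.04

X̄ = (443.8 + 443.6 + 439.0 + 439.1 + 443.0 + 442.0 + 442.6 + 442.1) / 8 = 441.9000
Moving ranges: 0.2, 4.6, 0.1, 3.9, 1.0, 0.6, 0.5; M̄R̄ = 10.9000 / 7 = 1.5571
UCL = X̄ + 3·M̄R̄/d₂ = 441.9000 + 3 × 1.5571 / 1.128 = 446.0413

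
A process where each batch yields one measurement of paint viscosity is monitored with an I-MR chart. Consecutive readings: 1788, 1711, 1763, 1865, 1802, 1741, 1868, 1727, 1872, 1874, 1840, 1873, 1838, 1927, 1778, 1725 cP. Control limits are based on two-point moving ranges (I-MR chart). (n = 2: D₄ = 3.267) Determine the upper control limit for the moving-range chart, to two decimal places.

253.30

Moving ranges: 77, 52, 102, 63, 61, 127, 141, 145, 2, 34, 33, 35, 89, 149, 53; M̄R̄ = 1163.0000 / 15 = 77.5333
UCL_MR = D₄·M̄R̄ = 3.267 × 77.5333 = 253.3014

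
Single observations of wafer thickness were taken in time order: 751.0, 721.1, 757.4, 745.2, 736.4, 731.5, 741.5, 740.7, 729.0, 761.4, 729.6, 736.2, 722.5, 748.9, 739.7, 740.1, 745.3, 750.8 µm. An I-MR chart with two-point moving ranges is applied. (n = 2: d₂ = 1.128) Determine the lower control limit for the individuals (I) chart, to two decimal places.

X̄ = (751.0 + 721.1 + 757.4 + 745.2 + 736.4 + 731.5 + 741.5 + 740.7 + 729.0 + 761.4 + 729.6 + 736.2 + 722.5 + 748.9 + 739.7 + 740.1 + 745.3 + 750.8) / 18 = 740.4611
Moving ranges: 29.9, 36.3, 12.2, 8.8, 4.9, 10.0, 0.8, 11.7, 32.4, 31.8, 6.6, 13.7, 26.4, 9.2, 0.4, 5.2, 5.5; M̄R̄ = 245.8000 / 17 = 14.4588
LCL = X̄ − 3·M̄R̄/d₂ = 740.4611 − 3 × 14.4588 / 1.128 = 702.0068

702.01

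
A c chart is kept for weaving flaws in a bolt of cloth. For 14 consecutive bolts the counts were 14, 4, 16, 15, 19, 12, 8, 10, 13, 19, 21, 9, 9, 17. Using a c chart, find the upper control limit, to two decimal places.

24.22

c̄ = (14 + 4 + 16 + 15 + 19 + 12 + 8 + 10 + 13 + 19 + 21 + 9 + 9 + 17) / 14 = 186 / 14 = 13.2857
UCL = c̄ + 3√c̄ = 13.2857 + 3 × √13.2857 = 13.2857 + 3 × 3.6450 = 24.2206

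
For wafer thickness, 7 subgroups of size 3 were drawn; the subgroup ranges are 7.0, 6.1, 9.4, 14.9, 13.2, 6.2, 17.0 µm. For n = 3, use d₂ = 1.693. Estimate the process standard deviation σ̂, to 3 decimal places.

R̄ = (7.0 + 6.1 + 9.4 + 14.9 + 13.2 + 6.2 + 17.0) / 7 = 10.5429
σ̂ = R̄ / d₂ = 10.5429 / 1.693 = 6.2273

6.227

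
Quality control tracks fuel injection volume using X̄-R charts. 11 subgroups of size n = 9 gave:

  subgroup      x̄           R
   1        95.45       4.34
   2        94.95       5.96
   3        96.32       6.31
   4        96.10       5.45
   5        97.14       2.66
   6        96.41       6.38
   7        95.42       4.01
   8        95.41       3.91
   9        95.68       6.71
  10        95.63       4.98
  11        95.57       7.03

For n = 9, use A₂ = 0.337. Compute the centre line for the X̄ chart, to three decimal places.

X̄̄ = (95.45 + 94.95 + 96.32 + 96.10 + 97.14 + 96.41 + 95.42 + 95.41 + 95.68 + 95.63 + 95.57) / 11 = 1054.0800 / 11 = 95.8255
CL = X̄̄ = 95.8255

95.825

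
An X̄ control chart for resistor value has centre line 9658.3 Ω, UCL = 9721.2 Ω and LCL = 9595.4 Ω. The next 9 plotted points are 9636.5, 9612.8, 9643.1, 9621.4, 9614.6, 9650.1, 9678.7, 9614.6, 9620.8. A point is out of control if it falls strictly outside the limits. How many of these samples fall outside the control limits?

0

All 9 points lie within [9595.4, 9721.2].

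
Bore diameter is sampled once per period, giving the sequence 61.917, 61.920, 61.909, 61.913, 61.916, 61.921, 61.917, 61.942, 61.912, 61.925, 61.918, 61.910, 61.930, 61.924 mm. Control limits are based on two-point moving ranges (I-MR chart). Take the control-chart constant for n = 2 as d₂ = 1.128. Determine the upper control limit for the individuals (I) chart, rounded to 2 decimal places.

X̄ = (61.917 + 61.920 + 61.909 + 61.913 + 61.916 + 61.921 + 61.917 + 61.942 + 61.912 + 61.925 + 61.918 + 61.910 + 61.930 + 61.924) / 14 = 61.9196
Moving ranges: 0.003, 0.011, 0.004, 0.003, 0.005, 0.004, 0.025, 0.030, 0.013, 0.007, 0.008, 0.020, 0.006; M̄R̄ = 0.1390 / 13 = 0.0107
UCL = X̄ + 3·M̄R̄/d₂ = 61.9196 + 3 × 0.0107 / 1.128 = 61.9480

61.95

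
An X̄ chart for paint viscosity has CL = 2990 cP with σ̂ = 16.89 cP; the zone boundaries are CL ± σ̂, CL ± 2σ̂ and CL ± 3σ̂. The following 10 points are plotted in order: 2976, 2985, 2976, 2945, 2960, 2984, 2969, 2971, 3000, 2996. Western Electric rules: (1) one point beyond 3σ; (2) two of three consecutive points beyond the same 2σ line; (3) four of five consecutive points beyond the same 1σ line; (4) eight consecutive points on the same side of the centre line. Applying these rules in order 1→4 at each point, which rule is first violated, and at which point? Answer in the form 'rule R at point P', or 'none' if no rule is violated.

rule 3 at point 8

Zone of each point (C = within 1σ̂, B = 1σ̂–2σ̂, A = 2σ̂–3σ̂, * = beyond 3σ̂; sign = side of CL): 1:-C, 2:-C, 3:-C, 4:-A, 5:-B, 6:-C, 7:-B, 8:-B, 9:+C, 10:+C
Rule 3 (four of five consecutive points beyond the same 1σ limit) is satisfied at point 8.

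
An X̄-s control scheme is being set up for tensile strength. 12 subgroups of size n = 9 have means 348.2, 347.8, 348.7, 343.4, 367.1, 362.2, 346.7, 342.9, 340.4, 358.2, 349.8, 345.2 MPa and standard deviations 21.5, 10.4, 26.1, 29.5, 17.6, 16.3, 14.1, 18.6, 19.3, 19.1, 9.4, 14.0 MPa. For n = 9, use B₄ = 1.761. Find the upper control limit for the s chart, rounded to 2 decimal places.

s̄ = (21.5 + 10.4 + 26.1 + 29.5 + 17.6 + 16.3 + 14.1 + 18.6 + 19.3 + 19.1 + 9.4 + 14.0) / 12 = 17.9917
UCL_s = B₄·s̄ = 1.761 × 17.9917 = 31.6833

31.68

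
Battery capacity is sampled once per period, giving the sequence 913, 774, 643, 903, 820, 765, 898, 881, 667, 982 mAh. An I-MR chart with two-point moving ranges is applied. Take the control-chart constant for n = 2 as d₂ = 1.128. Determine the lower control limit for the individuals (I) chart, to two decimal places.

426.55

X̄ = (913 + 774 + 643 + 903 + 820 + 765 + 898 + 881 + 667 + 982) / 10 = 824.6000
Moving ranges: 139, 131, 260, 83, 55, 133, 17, 214, 315; M̄R̄ = 1347.0000 / 9 = 149.6667
LCL = X̄ − 3·M̄R̄/d₂ = 824.6000 − 3 × 149.6667 / 1.128 = 426.5504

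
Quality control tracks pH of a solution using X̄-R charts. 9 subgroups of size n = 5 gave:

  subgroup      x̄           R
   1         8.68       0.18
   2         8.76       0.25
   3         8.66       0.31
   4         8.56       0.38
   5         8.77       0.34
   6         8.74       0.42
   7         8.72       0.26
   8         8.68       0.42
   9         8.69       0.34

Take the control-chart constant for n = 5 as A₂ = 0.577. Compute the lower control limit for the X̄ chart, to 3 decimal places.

X̄̄ = (8.68 + 8.76 + 8.66 + 8.56 + 8.77 + 8.74 + 8.72 + 8.68 + 8.69) / 9 = 78.2600 / 9 = 8.6956
R̄ = (0.18 + 0.25 + 0.31 + 0.38 + 0.34 + 0.42 + 0.26 + 0.42 + 0.34) / 9 = 2.9000 / 9 = 0.3222
LCL = X̄̄ − A₂·R̄ = 8.6956 − 0.577 × 0.3222 = 8.5096

8.510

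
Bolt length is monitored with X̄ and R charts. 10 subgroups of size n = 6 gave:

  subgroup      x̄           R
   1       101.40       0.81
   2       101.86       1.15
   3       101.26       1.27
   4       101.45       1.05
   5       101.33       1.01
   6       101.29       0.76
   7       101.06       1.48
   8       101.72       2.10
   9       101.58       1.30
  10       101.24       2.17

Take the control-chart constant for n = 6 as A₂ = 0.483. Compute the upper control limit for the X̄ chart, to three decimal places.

102.052

X̄̄ = (101.40 + 101.86 + 101.26 + 101.45 + 101.33 + 101.29 + 101.06 + 101.72 + 101.58 + 101.24) / 10 = 1014.1900 / 10 = 101.4190
R̄ = (0.81 + 1.15 + 1.27 + 1.05 + 1.01 + 0.76 + 1.48 + 2.10 + 1.30 + 2.17) / 10 = 13.1000 / 10 = 1.3100
UCL = X̄̄ + A₂·R̄ = 101.4190 + 0.483 × 1.3100 = 102.0517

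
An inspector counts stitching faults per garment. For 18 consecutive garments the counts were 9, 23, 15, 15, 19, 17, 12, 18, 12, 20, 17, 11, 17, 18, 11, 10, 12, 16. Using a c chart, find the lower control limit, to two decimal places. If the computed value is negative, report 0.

3.45

c̄ = (9 + 23 + 15 + 15 + 19 + 17 + 12 + 18 + 12 + 20 + 17 + 11 + 17 + 18 + 11 + 10 + 12 + 16) / 18 = 272 / 18 = 15.1111
LCL = c̄ − 3√c̄ = 15.1111 − 3 × 3.8873 = 3.4492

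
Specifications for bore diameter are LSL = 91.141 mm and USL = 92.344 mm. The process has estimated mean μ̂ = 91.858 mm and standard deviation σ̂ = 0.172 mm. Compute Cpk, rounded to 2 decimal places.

0.94

Cpu = (USL − μ̂) / (3σ̂) = (92.344 − 91.858) / (3 × 0.172) = 0.9419; Cpl = (μ̂ − LSL) / (3σ̂) = (91.858 − 91.141) / (3 × 0.172) = 1.3895; Cpk = min(Cpu, Cpl) = 0.9419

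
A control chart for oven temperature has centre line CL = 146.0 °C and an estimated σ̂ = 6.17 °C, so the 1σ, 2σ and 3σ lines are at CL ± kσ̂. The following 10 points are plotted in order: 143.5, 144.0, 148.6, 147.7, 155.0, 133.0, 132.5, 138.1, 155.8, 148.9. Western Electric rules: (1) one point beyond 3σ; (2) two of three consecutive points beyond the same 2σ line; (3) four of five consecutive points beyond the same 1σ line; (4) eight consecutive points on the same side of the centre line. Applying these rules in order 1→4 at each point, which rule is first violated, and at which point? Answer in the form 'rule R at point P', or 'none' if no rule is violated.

Zone of each point (C = within 1σ̂, B = 1σ̂–2σ̂, A = 2σ̂–3σ̂, * = beyond 3σ̂; sign = side of CL): 1:-C, 2:-C, 3:+C, 4:+C, 5:+B, 6:-A, 7:-A, 8:-B, 9:+B, 10:+C
Rule 2 (two of three consecutive points beyond the same 2σ limit) is satisfied at point 7.

rule 2 at point 7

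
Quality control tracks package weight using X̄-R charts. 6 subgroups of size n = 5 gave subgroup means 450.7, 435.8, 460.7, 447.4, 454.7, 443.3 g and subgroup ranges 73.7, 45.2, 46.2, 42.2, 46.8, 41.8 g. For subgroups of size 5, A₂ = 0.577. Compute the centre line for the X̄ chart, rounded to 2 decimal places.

X̄̄ = (450.7 + 435.8 + 460.7 + 447.4 + 454.7 + 443.3) / 6 = 2692.6000 / 6 = 448.7667
CL = X̄̄ = 448.7667

448.77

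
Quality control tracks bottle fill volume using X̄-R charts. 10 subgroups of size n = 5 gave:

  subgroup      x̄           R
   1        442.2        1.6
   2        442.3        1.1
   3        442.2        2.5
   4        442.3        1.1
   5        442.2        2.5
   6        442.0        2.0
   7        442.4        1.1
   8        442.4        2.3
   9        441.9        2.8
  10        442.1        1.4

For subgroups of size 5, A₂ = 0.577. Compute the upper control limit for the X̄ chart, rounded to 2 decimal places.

X̄̄ = (442.2 + 442.3 + 442.2 + 442.3 + 442.2 + 442.0 + 442.4 + 442.4 + 441.9 + 442.1) / 10 = 4422.0000 / 10 = 442.2000
R̄ = (1.6 + 1.1 + 2.5 + 1.1 + 2.5 + 2.0 + 1.1 + 2.3 + 2.8 + 1.4) / 10 = 18.4000 / 10 = 1.8400
UCL = X̄̄ + A₂·R̄ = 442.2000 + 0.577 × 1.8400 = 443.2617

443.26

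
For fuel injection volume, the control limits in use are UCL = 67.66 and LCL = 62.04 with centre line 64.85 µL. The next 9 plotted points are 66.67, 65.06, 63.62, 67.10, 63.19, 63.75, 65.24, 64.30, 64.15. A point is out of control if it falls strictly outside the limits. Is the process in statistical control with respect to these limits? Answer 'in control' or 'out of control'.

All 9 points lie within [62.04, 67.66].

in control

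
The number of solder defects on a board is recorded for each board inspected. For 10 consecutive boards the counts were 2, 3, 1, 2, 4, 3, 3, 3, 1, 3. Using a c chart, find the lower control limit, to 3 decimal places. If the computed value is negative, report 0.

c̄ = (2 + 3 + 1 + 2 + 4 + 3 + 3 + 3 + 1 + 3) / 10 = 25 / 10 = 2.5000
LCL = c̄ − 3√c̄ = 2.5000 − 3 × 1.5811 = -2.2434 → 0 (cannot be negative)

0.000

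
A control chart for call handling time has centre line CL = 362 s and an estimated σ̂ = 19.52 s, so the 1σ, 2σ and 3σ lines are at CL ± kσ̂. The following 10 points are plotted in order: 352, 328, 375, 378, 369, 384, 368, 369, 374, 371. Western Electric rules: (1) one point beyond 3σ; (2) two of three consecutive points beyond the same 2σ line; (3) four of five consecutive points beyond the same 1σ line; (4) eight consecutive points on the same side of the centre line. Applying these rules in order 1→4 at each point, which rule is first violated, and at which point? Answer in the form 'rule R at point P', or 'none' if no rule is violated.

Zone of each point (C = within 1σ̂, B = 1σ̂–2σ̂, A = 2σ̂–3σ̂, * = beyond 3σ̂; sign = side of CL): 1:-C, 2:-B, 3:+C, 4:+C, 5:+C, 6:+B, 7:+C, 8:+C, 9:+C, 10:+C
Rule 4 (eight consecutive points on the same side of the centre line) is satisfied at point 10.

rule 4 at point 10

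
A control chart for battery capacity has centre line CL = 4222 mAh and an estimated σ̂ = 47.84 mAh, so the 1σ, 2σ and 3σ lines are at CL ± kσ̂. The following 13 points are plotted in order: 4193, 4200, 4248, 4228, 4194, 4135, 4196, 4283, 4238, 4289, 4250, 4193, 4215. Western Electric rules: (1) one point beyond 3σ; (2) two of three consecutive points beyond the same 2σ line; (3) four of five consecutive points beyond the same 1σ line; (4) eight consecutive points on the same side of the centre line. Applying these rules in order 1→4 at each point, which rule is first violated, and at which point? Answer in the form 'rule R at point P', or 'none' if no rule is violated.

Zone of each point (C = within 1σ̂, B = 1σ̂–2σ̂, A = 2σ̂–3σ̂, * = beyond 3σ̂; sign = side of CL): 1:-C, 2:-C, 3:+C, 4:+C, 5:-C, 6:-B, 7:-C, 8:+B, 9:+C, 10:+B, 11:+C, 12:-C, 13:-C
No rule fires across all 13 points.

none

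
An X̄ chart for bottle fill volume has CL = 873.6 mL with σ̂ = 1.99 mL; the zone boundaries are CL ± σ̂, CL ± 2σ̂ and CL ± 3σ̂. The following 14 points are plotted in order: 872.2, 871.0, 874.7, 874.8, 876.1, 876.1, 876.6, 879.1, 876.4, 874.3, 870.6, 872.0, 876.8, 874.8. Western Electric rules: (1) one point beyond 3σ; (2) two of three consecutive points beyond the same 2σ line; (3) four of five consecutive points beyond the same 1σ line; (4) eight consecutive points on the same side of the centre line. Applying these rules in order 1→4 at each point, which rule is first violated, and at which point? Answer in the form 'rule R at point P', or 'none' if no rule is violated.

Zone of each point (C = within 1σ̂, B = 1σ̂–2σ̂, A = 2σ̂–3σ̂, * = beyond 3σ̂; sign = side of CL): 1:-C, 2:-B, 3:+C, 4:+C, 5:+B, 6:+B, 7:+B, 8:+A, 9:+B, 10:+C, 11:-B, 12:-C, 13:+B, 14:+C
Rule 3 (four of five consecutive points beyond the same 1σ limit) is satisfied at point 8.

rule 3 at point 8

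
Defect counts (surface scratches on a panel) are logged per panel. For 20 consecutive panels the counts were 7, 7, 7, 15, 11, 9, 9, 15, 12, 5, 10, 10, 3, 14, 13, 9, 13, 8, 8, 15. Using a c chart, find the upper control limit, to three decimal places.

c̄ = (7 + 7 + 7 + 15 + 11 + 9 + 9 + 15 + 12 + 5 + 10 + 10 + 3 + 14 + 13 + 9 + 13 + 8 + 8 + 15) / 20 = 200 / 20 = 10.0000
UCL = c̄ + 3√c̄ = 10.0000 + 3 × √10.0000 = 10.0000 + 3 × 3.1623 = 19.4868

19.487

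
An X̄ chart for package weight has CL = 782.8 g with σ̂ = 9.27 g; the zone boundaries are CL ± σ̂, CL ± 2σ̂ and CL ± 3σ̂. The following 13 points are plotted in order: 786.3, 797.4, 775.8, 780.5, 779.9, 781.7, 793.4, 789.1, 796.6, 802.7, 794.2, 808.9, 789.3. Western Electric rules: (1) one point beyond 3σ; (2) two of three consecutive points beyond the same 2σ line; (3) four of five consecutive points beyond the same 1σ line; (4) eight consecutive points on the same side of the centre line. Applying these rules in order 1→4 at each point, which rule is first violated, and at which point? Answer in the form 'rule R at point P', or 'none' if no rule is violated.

Zone of each point (C = within 1σ̂, B = 1σ̂–2σ̂, A = 2σ̂–3σ̂, * = beyond 3σ̂; sign = side of CL): 1:+C, 2:+B, 3:-C, 4:-C, 5:-C, 6:-C, 7:+B, 8:+C, 9:+B, 10:+A, 11:+B, 12:+A, 13:+C
Rule 3 (four of five consecutive points beyond the same 1σ limit) is satisfied at point 11.

rule 3 at point 11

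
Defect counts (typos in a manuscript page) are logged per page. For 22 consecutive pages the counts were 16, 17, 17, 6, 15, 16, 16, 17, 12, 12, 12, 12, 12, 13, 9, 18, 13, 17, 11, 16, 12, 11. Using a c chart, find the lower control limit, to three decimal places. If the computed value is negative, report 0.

c̄ = (16 + 17 + 17 + 6 + 15 + 16 + 16 + 17 + 12 + 12 + 12 + 12 + 12 + 13 + 9 + 18 + 13 + 17 + 11 + 16 + 12 + 11) / 22 = 300 / 22 = 13.6364
LCL = c̄ − 3√c̄ = 13.6364 − 3 × 3.6927 = 2.5581

2.558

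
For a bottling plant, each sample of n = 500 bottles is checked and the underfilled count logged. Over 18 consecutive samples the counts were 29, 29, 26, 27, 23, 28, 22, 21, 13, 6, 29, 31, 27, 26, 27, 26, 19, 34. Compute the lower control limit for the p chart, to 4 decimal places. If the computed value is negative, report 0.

0.0202

p̄ = Σdᵢ / (k·n) = 443 / (18 × 500) = 0.04922
LCL = p̄ − 3·√(p̄(1−p̄)/n) = 0.04922 − 3 × 0.00967 = 0.02020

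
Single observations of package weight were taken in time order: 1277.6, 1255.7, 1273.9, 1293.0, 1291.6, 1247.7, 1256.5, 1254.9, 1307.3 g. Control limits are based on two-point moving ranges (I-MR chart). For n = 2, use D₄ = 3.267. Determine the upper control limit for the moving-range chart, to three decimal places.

68.321

Moving ranges: 21.9, 18.2, 19.1, 1.4, 43.9, 8.8, 1.6, 52.4; M̄R̄ = 167.3000 / 8 = 20.9125
UCL_MR = D₄·M̄R̄ = 3.267 × 20.9125 = 68.3211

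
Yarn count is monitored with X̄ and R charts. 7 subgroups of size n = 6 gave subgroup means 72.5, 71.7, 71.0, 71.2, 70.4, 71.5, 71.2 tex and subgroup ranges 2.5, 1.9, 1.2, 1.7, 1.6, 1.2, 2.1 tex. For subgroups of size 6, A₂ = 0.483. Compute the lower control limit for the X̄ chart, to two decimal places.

X̄̄ = (72.5 + 71.7 + 71.0 + 71.2 + 70.4 + 71.5 + 71.2) / 7 = 499.5000 / 7 = 71.3571
R̄ = (2.5 + 1.9 + 1.2 + 1.7 + 1.6 + 1.2 + 2.1) / 7 = 12.2000 / 7 = 1.7429
LCL = X̄̄ − A₂·R̄ = 71.3571 − 0.483 × 1.7429 = 70.5153

70.52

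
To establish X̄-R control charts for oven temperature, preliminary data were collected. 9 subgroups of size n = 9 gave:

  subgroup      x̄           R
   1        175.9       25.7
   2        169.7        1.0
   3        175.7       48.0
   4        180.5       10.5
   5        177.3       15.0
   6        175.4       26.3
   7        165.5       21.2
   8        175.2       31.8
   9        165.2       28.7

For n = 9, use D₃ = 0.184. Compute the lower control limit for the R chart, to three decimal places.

R̄ = (25.7 + 1.0 + 48.0 + 10.5 + 15.0 + 26.3 + 21.2 + 31.8 + 28.7) / 9 = 208.2000 / 9 = 23.1333
LCL_R = D₃·R̄ = 0.184 × 23.1333 = 4.2565

4.257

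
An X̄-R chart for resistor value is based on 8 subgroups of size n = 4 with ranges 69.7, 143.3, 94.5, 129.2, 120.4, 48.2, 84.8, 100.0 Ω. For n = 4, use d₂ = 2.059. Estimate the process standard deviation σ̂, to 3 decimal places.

47.966

R̄ = (69.7 + 143.3 + 94.5 + 129.2 + 120.4 + 48.2 + 84.8 + 100.0) / 8 = 98.7625
σ̂ = R̄ / d₂ = 98.7625 / 2.059 = 47.9662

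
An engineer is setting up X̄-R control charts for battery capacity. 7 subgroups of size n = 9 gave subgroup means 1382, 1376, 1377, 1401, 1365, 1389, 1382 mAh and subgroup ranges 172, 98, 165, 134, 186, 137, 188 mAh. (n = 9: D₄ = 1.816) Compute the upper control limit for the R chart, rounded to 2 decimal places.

280.18

R̄ = (172 + 98 + 165 + 134 + 186 + 137 + 188) / 7 = 1080.0000 / 7 = 154.2857
UCL_R = D₄·R̄ = 1.816 × 154.2857 = 280.1829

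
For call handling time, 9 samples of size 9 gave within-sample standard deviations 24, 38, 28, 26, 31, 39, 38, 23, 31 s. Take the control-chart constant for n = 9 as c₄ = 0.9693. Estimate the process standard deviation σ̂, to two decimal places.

s̄ = (24 + 38 + 28 + 26 + 31 + 39 + 38 + 23 + 31) / 9 = 30.8889
σ̂ = s̄ / c₄ = 30.8889 / 0.9693 = 31.8672

31.87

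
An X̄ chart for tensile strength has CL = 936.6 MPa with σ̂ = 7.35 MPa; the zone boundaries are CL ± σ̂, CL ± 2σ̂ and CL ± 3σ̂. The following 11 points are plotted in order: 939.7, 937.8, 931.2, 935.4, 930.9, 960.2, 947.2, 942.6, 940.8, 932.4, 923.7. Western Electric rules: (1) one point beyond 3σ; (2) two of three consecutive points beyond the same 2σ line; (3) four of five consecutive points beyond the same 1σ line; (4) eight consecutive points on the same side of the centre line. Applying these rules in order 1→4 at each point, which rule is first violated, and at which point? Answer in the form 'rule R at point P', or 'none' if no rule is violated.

rule 1 at point 6

Zone of each point (C = within 1σ̂, B = 1σ̂–2σ̂, A = 2σ̂–3σ̂, * = beyond 3σ̂; sign = side of CL): 1:+C, 2:+C, 3:-C, 4:-C, 5:-C, 6:+*, 7:+B, 8:+C, 9:+C, 10:-C, 11:-B
Rule 1 (one point beyond the 3σ limits) is satisfied at point 6.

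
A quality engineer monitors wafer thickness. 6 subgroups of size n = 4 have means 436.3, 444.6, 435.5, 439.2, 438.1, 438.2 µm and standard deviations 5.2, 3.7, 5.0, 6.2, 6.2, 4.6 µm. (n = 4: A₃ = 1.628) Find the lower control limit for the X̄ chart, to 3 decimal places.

430.266

X̄̄ = (436.3 + 444.6 + 435.5 + 439.2 + 438.1 + 438.2) / 6 = 438.6500
s̄ = (5.2 + 3.7 + 5.0 + 6.2 + 6.2 + 4.6) / 6 = 5.1500
LCL = X̄̄ − A₃·s̄ = 438.6500 − 1.628 × 5.1500 = 430.2658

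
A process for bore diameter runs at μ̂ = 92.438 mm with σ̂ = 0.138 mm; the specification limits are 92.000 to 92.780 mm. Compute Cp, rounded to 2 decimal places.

Cp = (USL − LSL) / (6σ̂) = (92.780 − 92.000) / (6 × 0.138) = 0.7800 / 0.8280 = 0.9420

0.94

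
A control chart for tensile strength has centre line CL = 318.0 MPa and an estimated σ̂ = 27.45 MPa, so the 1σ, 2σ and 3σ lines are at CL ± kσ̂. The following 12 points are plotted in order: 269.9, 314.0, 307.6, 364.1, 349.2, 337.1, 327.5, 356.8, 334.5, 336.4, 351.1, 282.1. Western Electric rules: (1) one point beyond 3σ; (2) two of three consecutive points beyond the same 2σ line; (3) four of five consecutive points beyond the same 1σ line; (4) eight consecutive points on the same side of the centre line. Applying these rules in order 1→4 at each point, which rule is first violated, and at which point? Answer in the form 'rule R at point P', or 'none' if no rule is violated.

Zone of each point (C = within 1σ̂, B = 1σ̂–2σ̂, A = 2σ̂–3σ̂, * = beyond 3σ̂; sign = side of CL): 1:-B, 2:-C, 3:-C, 4:+B, 5:+B, 6:+C, 7:+C, 8:+B, 9:+C, 10:+C, 11:+B, 12:-B
Rule 4 (eight consecutive points on the same side of the centre line) is satisfied at point 11.

rule 4 at point 11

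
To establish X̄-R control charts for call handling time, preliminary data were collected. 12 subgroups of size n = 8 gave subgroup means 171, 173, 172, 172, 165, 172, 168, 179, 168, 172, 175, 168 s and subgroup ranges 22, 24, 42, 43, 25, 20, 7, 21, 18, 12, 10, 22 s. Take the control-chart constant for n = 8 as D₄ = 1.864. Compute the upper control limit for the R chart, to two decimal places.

41.32

R̄ = (22 + 24 + 42 + 43 + 25 + 20 + 7 + 21 + 18 + 12 + 10 + 22) / 12 = 266.0000 / 12 = 22.1667
UCL_R = D₄·R̄ = 1.864 × 22.1667 = 41.3187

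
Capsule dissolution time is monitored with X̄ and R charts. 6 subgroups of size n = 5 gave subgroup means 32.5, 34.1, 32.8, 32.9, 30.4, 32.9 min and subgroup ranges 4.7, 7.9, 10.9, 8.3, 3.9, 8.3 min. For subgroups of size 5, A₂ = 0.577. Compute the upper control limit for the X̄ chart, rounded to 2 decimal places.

X̄̄ = (32.5 + 34.1 + 32.8 + 32.9 + 30.4 + 32.9) / 6 = 195.6000 / 6 = 32.6000
R̄ = (4.7 + 7.9 + 10.9 + 8.3 + 3.9 + 8.3) / 6 = 44.0000 / 6 = 7.3333
UCL = X̄̄ + A₂·R̄ = 32.6000 + 0.577 × 7.3333 = 36.8313

36.83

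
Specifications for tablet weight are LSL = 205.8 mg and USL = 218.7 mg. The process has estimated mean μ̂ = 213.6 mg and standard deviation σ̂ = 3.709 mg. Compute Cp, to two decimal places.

0.58

Cp = (USL − LSL) / (6σ̂) = (218.7 − 205.8) / (6 × 3.709) = 12.9000 / 22.2540 = 0.5797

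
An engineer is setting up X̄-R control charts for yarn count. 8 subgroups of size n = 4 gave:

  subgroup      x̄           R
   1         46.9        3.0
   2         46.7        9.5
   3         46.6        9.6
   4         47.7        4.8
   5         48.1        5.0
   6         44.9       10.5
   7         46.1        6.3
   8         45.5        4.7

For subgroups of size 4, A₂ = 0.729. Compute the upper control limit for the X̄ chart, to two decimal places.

X̄̄ = (46.9 + 46.7 + 46.6 + 47.7 + 48.1 + 44.9 + 46.1 + 45.5) / 8 = 372.5000 / 8 = 46.5625
R̄ = (3.0 + 9.5 + 9.6 + 4.8 + 5.0 + 10.5 + 6.3 + 4.7) / 8 = 53.4000 / 8 = 6.6750
UCL = X̄̄ + A₂·R̄ = 46.5625 + 0.729 × 6.6750 = 51.4286

51.43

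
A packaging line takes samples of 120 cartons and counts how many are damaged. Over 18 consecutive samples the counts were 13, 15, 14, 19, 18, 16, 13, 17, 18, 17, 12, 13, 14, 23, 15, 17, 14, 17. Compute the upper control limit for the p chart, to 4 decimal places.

p̄ = Σdᵢ / (k·n) = 285 / (18 × 120) = 0.13194
UCL = p̄ + 3·√(p̄(1−p̄)/n) = 0.13194 + 3 × √(0.13194×0.86806/120) = 0.13194 + 3 × 0.03089 = 0.22463

0.2246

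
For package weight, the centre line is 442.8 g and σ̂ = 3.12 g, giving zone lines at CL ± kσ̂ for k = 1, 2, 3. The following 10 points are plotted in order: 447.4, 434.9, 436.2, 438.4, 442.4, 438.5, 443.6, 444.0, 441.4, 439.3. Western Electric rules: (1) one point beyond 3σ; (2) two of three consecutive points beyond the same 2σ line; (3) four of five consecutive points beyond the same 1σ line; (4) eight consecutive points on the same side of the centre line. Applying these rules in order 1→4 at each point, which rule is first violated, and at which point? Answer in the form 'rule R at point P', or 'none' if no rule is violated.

rule 2 at point 3

Zone of each point (C = within 1σ̂, B = 1σ̂–2σ̂, A = 2σ̂–3σ̂, * = beyond 3σ̂; sign = side of CL): 1:+B, 2:-A, 3:-A, 4:-B, 5:-C, 6:-B, 7:+C, 8:+C, 9:-C, 10:-B
Rule 2 (two of three consecutive points beyond the same 2σ limit) is satisfied at point 3.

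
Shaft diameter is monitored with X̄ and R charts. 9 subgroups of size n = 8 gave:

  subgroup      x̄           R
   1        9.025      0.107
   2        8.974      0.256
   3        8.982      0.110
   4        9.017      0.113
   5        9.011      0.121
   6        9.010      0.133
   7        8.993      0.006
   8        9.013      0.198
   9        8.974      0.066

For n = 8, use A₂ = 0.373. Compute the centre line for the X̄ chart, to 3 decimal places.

9.000

X̄̄ = (9.025 + 8.974 + 8.982 + 9.017 + 9.011 + 9.010 + 8.993 + 9.013 + 8.974) / 9 = 80.9990 / 9 = 8.9999
CL = X̄̄ = 8.9999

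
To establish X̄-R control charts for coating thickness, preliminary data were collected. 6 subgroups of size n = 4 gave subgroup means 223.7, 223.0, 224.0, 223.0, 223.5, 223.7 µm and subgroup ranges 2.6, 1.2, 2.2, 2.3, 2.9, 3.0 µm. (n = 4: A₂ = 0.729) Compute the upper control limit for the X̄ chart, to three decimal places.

X̄̄ = (223.7 + 223.0 + 224.0 + 223.0 + 223.5 + 223.7) / 6 = 1340.9000 / 6 = 223.4833
R̄ = (2.6 + 1.2 + 2.2 + 2.3 + 2.9 + 3.0) / 6 = 14.2000 / 6 = 2.3667
UCL = X̄̄ + A₂·R̄ = 223.4833 + 0.729 × 2.3667 = 225.2086

225.209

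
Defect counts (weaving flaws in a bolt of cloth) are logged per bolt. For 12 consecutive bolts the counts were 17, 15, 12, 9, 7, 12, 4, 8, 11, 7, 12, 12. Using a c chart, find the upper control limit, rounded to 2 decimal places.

20.22

c̄ = (17 + 15 + 12 + 9 + 7 + 12 + 4 + 8 + 11 + 7 + 12 + 12) / 12 = 126 / 12 = 10.5000
UCL = c̄ + 3√c̄ = 10.5000 + 3 × √10.5000 = 10.5000 + 3 × 3.2404 = 20.2211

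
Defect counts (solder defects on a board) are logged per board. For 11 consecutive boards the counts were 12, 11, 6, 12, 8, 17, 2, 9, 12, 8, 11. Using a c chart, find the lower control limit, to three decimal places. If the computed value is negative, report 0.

0.418

c̄ = (12 + 11 + 6 + 12 + 8 + 17 + 2 + 9 + 12 + 8 + 11) / 11 = 108 / 11 = 9.8182
LCL = c̄ − 3√c̄ = 9.8182 − 3 × 3.1334 = 0.4180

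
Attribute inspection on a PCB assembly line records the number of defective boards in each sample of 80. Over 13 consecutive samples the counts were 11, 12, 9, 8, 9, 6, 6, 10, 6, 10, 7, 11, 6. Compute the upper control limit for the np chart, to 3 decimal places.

16.824

p̄ = Σdᵢ / (k·n) = 111 / (13 × 80) = 0.10673
UCL = np̄ + 3·√(np̄(1−p̄)) = 8.5385 + 3 × √(8.5385×0.89327) = 8.5385 + 3 × 2.7617 = 16.8236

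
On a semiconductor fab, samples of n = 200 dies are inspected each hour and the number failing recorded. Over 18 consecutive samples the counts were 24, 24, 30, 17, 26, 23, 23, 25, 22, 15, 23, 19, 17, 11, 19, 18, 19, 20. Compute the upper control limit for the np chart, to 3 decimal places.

33.794

p̄ = Σdᵢ / (k·n) = 375 / (18 × 200) = 0.10417
UCL = np̄ + 3·√(np̄(1−p̄)) = 20.8333 + 3 × √(20.8333×0.89583) = 20.8333 + 3 × 4.3201 = 33.7936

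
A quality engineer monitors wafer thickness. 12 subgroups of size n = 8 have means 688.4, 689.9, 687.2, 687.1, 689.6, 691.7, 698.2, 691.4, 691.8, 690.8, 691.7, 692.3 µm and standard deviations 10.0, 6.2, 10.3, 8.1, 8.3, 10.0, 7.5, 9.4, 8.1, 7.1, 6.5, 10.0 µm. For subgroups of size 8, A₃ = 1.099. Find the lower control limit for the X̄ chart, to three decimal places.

X̄̄ = (688.4 + 689.9 + 687.2 + 687.1 + 689.6 + 691.7 + 698.2 + 691.4 + 691.8 + 690.8 + 691.7 + 692.3) / 12 = 690.8417
s̄ = (10.0 + 6.2 + 10.3 + 8.1 + 8.3 + 10.0 + 7.5 + 9.4 + 8.1 + 7.1 + 6.5 + 10.0) / 12 = 8.4583
LCL = X̄̄ − A₃·s̄ = 690.8417 − 1.099 × 8.4583 = 681.5460

681.546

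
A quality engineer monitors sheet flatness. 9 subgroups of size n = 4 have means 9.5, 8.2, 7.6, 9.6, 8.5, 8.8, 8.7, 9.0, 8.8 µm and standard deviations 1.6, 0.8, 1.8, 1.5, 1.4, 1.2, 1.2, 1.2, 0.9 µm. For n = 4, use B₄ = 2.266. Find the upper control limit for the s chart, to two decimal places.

2.92

s̄ = (1.6 + 0.8 + 1.8 + 1.5 + 1.4 + 1.2 + 1.2 + 1.2 + 0.9) / 9 = 1.2889
UCL_s = B₄·s̄ = 2.266 × 1.2889 = 2.9206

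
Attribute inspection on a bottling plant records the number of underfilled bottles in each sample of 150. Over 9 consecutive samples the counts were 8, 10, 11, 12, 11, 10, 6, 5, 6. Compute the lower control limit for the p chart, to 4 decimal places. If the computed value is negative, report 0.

p̄ = Σdᵢ / (k·n) = 79 / (9 × 150) = 0.05852
LCL = p̄ − 3·√(p̄(1−p̄)/n) = 0.05852 − 3 × 0.01916 = 0.00102

0.0010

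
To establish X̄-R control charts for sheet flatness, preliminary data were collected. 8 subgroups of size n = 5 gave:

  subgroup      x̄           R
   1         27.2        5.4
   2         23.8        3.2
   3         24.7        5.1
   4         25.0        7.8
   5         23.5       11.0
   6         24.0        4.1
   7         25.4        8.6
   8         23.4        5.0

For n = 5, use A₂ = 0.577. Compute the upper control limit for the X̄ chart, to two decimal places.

X̄̄ = (27.2 + 23.8 + 24.7 + 25.0 + 23.5 + 24.0 + 25.4 + 23.4) / 8 = 197.0000 / 8 = 24.6250
R̄ = (5.4 + 3.2 + 5.1 + 7.8 + 11.0 + 4.1 + 8.6 + 5.0) / 8 = 50.2000 / 8 = 6.2750
UCL = X̄̄ + A₂·R̄ = 24.6250 + 0.577 × 6.2750 = 28.2457

28.25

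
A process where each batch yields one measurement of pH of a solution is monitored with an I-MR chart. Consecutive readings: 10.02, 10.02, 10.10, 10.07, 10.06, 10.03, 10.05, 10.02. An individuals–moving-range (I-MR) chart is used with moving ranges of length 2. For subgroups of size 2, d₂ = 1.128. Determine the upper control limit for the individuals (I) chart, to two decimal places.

X̄ = (10.02 + 10.02 + 10.10 + 10.07 + 10.06 + 10.03 + 10.05 + 10.02) / 8 = 10.0463
Moving ranges: 0.00, 0.08, 0.03, 0.01, 0.03, 0.02, 0.03; M̄R̄ = 0.2000 / 7 = 0.0286
UCL = X̄ + 3·M̄R̄/d₂ = 10.0463 + 3 × 0.0286 / 1.128 = 10.1222

10.12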